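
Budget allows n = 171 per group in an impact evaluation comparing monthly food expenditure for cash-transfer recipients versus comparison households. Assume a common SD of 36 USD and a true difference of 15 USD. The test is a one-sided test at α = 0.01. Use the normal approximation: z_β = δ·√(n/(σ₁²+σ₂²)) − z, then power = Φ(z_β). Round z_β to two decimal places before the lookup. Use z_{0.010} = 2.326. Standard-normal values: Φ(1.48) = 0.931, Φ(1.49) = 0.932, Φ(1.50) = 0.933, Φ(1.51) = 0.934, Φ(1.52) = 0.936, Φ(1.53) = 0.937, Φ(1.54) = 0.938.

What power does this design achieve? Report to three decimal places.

Power ≈ 0.937

z_β = δ·√(n/(σ₁²+σ₂²)) − z_α
    = 15 · √(171/2592) − 2.326
    = 15 · 0.25685 − 2.326
    = 3.8528 − 2.326 = 1.5268 → 1.53
Power = Φ(1.53) = 0.937.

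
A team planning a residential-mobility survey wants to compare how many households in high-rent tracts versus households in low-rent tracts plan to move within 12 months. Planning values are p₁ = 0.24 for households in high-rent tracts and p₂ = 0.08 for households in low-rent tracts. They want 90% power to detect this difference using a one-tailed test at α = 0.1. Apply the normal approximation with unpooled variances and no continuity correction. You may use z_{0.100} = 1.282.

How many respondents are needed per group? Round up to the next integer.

n = (z_α + z_β)² · [p₁(1−p₁) + p₂(1−p₂)] / (p₁ − p₂)²
  = (1.282 + 1.282)² · (0.24·0.76 + 0.08·0.92) / (0.16)²
  = (2.564)² · (0.1824 + 0.0736) / 0.0256
  = 6.5741 · 0.2560 / 0.0256
  = 65.74
Round up → n = 66 per group.

n = 66 per group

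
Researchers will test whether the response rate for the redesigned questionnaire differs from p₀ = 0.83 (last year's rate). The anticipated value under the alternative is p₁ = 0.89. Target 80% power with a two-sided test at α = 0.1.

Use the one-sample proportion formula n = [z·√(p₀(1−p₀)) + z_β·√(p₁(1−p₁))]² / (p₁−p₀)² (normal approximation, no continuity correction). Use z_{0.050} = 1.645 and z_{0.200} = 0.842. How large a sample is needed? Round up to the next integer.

n = 216

n = [z_{α/2}·√(p₀q₀) + z_β·√(p₁q₁)]² / (p₁ − p₀)²
  = [1.645·√(0.83·0.17) + 0.842·√(0.89·0.11)]² / (0.06)²
  = [1.645·0.3756 + 0.842·0.3129]² / 0.0036
  = [0.8814]² / 0.0036
  = 215.78
Round up → n = 216.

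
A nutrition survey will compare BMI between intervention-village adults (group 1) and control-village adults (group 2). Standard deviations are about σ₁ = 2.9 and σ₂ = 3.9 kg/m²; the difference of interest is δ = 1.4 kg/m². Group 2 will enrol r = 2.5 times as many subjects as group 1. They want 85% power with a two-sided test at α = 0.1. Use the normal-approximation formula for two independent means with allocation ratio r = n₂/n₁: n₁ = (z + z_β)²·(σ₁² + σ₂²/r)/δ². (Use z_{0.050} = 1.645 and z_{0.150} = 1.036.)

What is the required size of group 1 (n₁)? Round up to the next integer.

n₁ = (z_{α/2} + z_β)² · (σ₁² + σ₂²/r) / δ²
   = (1.645 + 1.036)² · (2.9² + 3.9²/2.5) / 1.4²
   = 7.1878 · (8.41 + 6.084) / 1.96
   = 7.1878 · 14.494 / 1.96
   = 53.15
Round up → n₁ = 54; n₂ = r·n₁ = 2.5 × 54 = 135.

n₁ = 54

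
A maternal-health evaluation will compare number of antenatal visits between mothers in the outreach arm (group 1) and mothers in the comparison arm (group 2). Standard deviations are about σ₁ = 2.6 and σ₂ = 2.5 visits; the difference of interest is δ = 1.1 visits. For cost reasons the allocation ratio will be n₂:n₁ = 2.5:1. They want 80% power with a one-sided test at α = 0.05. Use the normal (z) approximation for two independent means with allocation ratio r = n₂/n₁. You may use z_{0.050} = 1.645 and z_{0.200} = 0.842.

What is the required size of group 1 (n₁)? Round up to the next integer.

n₁ = (z_α + z_β)² · (σ₁² + σ₂²/r) / δ²
   = (1.645 + 0.842)² · (2.6² + 2.5²/2.5) / 1.1²
   = 6.1852 · (6.76 + 2.5) / 1.21
   = 6.1852 · 9.26 / 1.21
   = 47.33
Round up → n₁ = 48; n₂ = r·n₁ = 2.5 × 48 = 120.

n₁ = 48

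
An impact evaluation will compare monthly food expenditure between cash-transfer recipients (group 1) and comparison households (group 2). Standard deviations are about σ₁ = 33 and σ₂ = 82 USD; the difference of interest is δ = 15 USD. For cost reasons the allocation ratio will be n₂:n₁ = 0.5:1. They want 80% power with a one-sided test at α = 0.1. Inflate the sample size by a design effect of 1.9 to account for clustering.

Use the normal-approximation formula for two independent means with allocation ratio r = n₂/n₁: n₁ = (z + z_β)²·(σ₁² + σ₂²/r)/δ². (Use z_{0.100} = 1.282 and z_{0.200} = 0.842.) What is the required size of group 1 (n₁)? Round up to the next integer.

n₁ = 554

n₁ = (z_α + z_β)² · (σ₁² + σ₂²/r) / δ²
   = (1.282 + 0.842)² · (33² + 82²/0.5) / 15²
   = 4.5114 · (1089 + 13448) / 225
   = 4.5114 · 14537 / 225
   = 291.47
Design effect: 1.9 × 291.47 = 553.80.
Round up → n₁ = 554; n₂ = r·n₁ = 0.5 × 554 = 277.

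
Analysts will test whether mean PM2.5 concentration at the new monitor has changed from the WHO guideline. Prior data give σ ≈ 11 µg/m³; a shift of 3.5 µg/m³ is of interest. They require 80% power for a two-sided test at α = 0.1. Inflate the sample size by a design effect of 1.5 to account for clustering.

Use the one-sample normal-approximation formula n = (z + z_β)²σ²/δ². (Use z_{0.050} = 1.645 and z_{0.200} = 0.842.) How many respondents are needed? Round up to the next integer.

n = 92

n = (z_{α/2} + z_β)² · σ² / δ²
  = (1.645 + 0.842)² · 11² / 3.5²
  = 6.1852 · 121 / 12.25
  = 61.09
Design effect: 1.5 × 61.09 = 91.64.
Round up → n = 92.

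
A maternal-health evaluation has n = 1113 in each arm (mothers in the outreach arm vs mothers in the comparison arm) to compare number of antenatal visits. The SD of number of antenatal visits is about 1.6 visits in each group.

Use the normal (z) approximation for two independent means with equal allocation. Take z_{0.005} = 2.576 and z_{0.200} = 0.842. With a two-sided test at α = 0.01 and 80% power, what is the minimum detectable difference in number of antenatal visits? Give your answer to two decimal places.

δ = (z_{α/2} + z_β) · √((σ₁²+σ₂²)/n)
  = (2.576 + 0.842) · √(5.12/1113)
  = 3.418 · √0.0046
  = 3.418 · 0.0678
  = 0.2318

Minimum detectable difference ≈ 0.23 visits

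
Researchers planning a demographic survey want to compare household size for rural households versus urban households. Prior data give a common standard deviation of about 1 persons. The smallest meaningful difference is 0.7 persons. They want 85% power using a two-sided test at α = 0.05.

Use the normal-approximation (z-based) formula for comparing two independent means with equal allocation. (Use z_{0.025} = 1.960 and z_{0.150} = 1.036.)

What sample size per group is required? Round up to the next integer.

n = (z_{α/2} + z_β)² · (σ₁² + σ₂²) / δ²
  = (1.960 + 1.036)² · (2·1² = 2) / 0.7²
  = 8.9760 · 2 / 0.49
  = 36.64
Round up → n = 37 per group.

n = 37 per group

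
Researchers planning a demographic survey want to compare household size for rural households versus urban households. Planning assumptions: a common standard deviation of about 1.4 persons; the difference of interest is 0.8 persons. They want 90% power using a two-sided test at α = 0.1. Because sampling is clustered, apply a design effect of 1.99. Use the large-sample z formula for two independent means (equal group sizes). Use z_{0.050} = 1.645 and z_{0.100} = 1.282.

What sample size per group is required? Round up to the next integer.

n = 105 per group

n = (z_{α/2} + z_β)² · (σ₁² + σ₂²) / δ²
  = (1.645 + 1.282)² · (2·1.4² = 3.92) / 0.8²
  = 8.5673 · 3.92 / 0.64
  = 52.47
Design effect: 1.99 × 52.47 = 104.43.
Round up → n = 105 per group.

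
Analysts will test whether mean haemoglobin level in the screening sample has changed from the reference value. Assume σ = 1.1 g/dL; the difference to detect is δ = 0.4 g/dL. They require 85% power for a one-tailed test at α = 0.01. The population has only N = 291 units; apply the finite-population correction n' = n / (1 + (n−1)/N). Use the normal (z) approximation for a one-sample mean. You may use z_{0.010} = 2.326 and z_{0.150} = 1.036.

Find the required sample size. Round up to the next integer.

n = 67

n = (z_α + z_β)² · σ² / δ²
  = (2.326 + 1.036)² · 1.1² / 0.4²
  = 11.3030 · 1.21 / 0.16
  = 85.48
Finite-population correction (N = 291): 85.48 / (1 + (85.48 − 1)/291) = 66.25.
Round up → n = 67.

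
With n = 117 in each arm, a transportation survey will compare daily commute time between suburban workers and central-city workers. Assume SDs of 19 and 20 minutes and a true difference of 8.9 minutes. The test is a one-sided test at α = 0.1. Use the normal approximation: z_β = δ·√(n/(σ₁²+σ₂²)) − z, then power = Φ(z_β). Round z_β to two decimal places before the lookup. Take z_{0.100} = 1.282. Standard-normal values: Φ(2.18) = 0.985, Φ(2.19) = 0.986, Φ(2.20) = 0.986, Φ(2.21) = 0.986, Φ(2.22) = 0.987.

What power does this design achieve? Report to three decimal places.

z_β = δ·√(n/(σ₁²+σ₂²)) − z_α
    = 8.9 · √(117/761) − 1.282
    = 8.9 · 0.39210 − 1.282
    = 3.4897 − 1.282 = 2.2077 → 2.21
Power = Φ(2.21) = 0.986.

Power ≈ 0.986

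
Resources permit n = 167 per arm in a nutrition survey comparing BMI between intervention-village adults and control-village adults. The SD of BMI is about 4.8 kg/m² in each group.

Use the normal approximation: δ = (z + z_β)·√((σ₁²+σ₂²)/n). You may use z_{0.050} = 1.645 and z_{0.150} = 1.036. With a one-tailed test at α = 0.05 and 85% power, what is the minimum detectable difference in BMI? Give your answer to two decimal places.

δ = (z_α + z_β) · √((σ₁²+σ₂²)/n)
  = (1.645 + 1.036) · √(46.08/167)
  = 2.681 · √0.27593
  = 2.681 · 0.5253
  = 1.4083

Minimum detectable difference ≈ 1.41 kg/m²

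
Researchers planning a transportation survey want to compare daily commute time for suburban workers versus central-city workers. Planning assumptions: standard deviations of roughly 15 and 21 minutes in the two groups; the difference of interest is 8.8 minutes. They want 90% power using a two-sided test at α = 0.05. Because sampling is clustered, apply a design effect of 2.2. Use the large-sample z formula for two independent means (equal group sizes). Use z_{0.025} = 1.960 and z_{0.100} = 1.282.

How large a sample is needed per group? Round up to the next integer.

n = (z_{α/2} + z_β)² · (σ₁² + σ₂²) / δ²
  = (1.960 + 1.282)² · (15² + 21² = 666) / 8.8²
  = 10.5106 · 666 / 77.44
  = 90.39
Design effect: 2.2 × 90.39 = 198.86.
Round up → n = 199 per group.

n = 199 per group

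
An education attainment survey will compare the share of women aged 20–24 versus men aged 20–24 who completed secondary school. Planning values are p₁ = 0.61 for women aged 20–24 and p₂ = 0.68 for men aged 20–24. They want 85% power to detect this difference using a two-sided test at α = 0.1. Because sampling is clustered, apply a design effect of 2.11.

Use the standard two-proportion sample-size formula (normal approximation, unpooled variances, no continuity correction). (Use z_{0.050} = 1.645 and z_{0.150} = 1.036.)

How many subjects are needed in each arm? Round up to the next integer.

n = (z_{α/2} + z_β)² · [p₁(1−p₁) + p₂(1−p₂)] / (p₁ − p₂)²
  = (1.645 + 1.036)² · (0.61·0.39 + 0.68·0.32) / (-0.07)²
  = (2.681)² · (0.2379 + 0.2176) / 0.0049
  = 7.1878 · 0.4555 / 0.0049
  = 668.17
Design effect: 2.11 × 668.17 = 1409.84.
Round up → n = 1410 per group.

n = 1410 per group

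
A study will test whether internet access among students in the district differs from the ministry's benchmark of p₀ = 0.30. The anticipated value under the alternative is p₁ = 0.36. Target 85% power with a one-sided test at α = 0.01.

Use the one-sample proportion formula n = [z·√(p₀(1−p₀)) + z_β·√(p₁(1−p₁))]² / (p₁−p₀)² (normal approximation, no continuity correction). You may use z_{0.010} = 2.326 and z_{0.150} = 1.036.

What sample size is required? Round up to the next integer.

n = 679

n = [z_α·√(p₀q₀) + z_β·√(p₁q₁)]² / (p₁ − p₀)²
  = [2.326·√(0.30·0.70) + 1.036·√(0.36·0.64)]² / (0.06)²
  = [2.326·0.4583 + 1.036·0.4800]² / 0.0036
  = [1.5632]² / 0.0036
  = 678.76
Round up → n = 679.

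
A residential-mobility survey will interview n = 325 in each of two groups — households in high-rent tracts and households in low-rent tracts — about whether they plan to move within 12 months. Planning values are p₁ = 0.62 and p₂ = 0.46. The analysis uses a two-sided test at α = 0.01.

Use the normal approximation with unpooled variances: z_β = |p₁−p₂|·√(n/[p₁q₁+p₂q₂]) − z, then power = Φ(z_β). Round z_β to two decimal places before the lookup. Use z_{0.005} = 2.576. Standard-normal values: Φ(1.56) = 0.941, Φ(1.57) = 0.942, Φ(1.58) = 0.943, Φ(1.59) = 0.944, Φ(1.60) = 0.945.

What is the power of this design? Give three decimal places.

Power ≈ 0.942

z_β = |p₁−p₂|·√(n/[p₁q₁+p₂q₂]) − z_{α/2}
    = 0.16 · √(325/0.4840) − 2.576
    = 0.16 · 25.9131 − 2.576
    = 4.1461 − 2.576 = 1.5701 → 1.57
Power = Φ(1.57) = 0.942.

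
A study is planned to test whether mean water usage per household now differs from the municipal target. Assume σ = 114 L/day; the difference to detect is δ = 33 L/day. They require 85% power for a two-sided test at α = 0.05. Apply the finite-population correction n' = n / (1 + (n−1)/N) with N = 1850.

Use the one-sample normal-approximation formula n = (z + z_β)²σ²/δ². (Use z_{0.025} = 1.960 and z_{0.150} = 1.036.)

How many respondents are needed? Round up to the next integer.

n = (z_{α/2} + z_β)² · σ² / δ²
  = (1.960 + 1.036)² · 114² / 33²
  = 8.9760 · 12996 / 1089
  = 107.12
Finite-population correction (N = 1850): 107.12 / (1 + (107.12 − 1)/1850) = 101.31.
Round up → n = 102.

n = 102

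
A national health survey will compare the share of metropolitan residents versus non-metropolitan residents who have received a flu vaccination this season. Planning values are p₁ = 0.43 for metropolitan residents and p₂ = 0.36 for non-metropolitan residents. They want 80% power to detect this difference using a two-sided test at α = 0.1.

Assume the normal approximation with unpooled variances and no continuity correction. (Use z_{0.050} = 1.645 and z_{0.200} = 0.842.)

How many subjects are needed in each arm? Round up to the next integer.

n = 601 per group

n = (z_{α/2} + z_β)² · [p₁(1−p₁) + p₂(1−p₂)] / (p₁ − p₂)²
  = (1.645 + 0.842)² · (0.43·0.57 + 0.36·0.64) / (0.07)²
  = (2.487)² · (0.2451 + 0.2304) / 0.0049
  = 6.1852 · 0.4755 / 0.0049
  = 600.21
Round up → n = 601 per group.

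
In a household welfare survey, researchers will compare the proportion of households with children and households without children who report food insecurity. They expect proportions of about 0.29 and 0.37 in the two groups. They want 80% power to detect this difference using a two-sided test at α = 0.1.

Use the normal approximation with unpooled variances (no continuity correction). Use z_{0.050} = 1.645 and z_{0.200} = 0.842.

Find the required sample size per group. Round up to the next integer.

n = 425 per group

n = (z_{α/2} + z_β)² · [p₁(1−p₁) + p₂(1−p₂)] / (p₁ − p₂)²
  = (1.645 + 0.842)² · (0.29·0.71 + 0.37·0.63) / (-0.08)²
  = (2.487)² · (0.2059 + 0.2331) / 0.0064
  = 6.1852 · 0.4390 / 0.0064
  = 424.26
Round up → n = 425 per group.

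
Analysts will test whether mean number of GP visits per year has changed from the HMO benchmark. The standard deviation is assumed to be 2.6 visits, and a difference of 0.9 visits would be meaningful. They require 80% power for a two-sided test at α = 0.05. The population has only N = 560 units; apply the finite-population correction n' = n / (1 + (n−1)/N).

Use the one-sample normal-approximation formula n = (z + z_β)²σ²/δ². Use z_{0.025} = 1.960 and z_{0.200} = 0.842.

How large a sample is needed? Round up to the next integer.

n = 59

n = (z_{α/2} + z_β)² · σ² / δ²
  = (1.960 + 0.842)² · 2.6² / 0.9²
  = 7.8512 · 6.76 / 0.81
  = 65.52
Finite-population correction (N = 560): 65.52 / (1 + (65.52 − 1)/560) = 58.75.
Round up → n = 59.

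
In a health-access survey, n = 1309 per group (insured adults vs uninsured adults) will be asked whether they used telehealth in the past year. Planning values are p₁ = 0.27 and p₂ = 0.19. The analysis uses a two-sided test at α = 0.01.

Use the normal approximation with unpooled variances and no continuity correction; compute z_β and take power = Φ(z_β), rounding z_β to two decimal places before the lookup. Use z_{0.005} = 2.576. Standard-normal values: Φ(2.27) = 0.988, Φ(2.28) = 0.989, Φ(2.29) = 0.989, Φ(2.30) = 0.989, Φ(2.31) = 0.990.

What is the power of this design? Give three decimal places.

z_β = |p₁−p₂|·√(n/[p₁q₁+p₂q₂]) − z_{α/2}
    = 0.08 · √(1309/0.3510) − 2.576
    = 0.08 · 61.0684 − 2.576
    = 4.8855 − 2.576 = 2.3095 → 2.31
Power = Φ(2.31) = 0.990.

Power ≈ 0.990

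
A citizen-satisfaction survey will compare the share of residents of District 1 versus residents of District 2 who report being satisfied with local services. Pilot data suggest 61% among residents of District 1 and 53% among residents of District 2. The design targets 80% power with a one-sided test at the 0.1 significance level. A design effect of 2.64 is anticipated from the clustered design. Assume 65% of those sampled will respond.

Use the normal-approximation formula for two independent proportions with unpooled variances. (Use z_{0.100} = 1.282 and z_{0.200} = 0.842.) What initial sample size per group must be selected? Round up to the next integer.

n = 1395 per group

n = (z_α + z_β)² · [p₁(1−p₁) + p₂(1−p₂)] / (p₁ − p₂)²
  = (1.282 + 0.842)² · (0.61·0.39 + 0.53·0.47) / (0.08)²
  = (2.124)² · (0.2379 + 0.2491) / 0.0064
  = 4.5114 · 0.4870 / 0.0064
  = 343.29
Design effect: 2.64 × 343.29 = 906.28.
Adjust for 65% response: 906.28 / 0.65 = 1394.28.
Round up → n = 1395 per group.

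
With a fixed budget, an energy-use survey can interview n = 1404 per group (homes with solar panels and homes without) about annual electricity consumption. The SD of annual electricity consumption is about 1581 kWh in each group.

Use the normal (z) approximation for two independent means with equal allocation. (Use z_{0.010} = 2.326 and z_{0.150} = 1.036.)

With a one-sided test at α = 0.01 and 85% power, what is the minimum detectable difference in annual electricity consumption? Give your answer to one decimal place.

δ = (z_α + z_β) · √((σ₁²+σ₂²)/n)
  = (2.326 + 1.036) · √(4999122/1404)
  = 3.362 · √3560.6
  = 3.362 · 59.6710
  = 200.6139

Minimum detectable difference ≈ 200.6 kWh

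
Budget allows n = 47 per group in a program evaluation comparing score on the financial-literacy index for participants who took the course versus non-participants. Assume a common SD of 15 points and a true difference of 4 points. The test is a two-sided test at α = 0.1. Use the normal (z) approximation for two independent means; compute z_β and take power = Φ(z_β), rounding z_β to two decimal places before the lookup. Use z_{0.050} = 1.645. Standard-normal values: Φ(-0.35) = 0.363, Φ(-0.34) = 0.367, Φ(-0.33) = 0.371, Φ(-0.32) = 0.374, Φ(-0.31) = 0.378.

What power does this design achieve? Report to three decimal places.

z_β = δ·√(n/(σ₁²+σ₂²)) − z_{α/2}
    = 4 · √(47/450) − 1.645
    = 4 · 0.32318 − 1.645
    = 1.2927 − 1.645 = -0.3523 → -0.35
Power = Φ(-0.35) = 0.363.

Power ≈ 0.363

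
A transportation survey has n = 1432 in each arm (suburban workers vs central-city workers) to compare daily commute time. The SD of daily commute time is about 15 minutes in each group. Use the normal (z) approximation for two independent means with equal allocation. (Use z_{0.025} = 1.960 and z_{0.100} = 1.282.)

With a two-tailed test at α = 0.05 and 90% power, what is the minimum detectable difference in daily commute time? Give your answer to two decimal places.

δ = (z_{α/2} + z_β) · √((σ₁²+σ₂²)/n)
  = (1.960 + 1.282) · √(450/1432)
  = 3.242 · √0.31425
  = 3.242 · 0.5606
  = 1.8174

Minimum detectable difference ≈ 1.82 minutes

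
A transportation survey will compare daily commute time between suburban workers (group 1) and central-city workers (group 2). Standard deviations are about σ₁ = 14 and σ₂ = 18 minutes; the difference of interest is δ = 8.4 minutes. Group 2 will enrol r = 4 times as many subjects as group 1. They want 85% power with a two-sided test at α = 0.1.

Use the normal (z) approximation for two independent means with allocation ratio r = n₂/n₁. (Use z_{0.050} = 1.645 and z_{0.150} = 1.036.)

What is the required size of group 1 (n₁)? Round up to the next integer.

n₁ = 29

n₁ = (z_{α/2} + z_β)² · (σ₁² + σ₂²/r) / δ²
   = (1.645 + 1.036)² · (14² + 18²/4) / 8.4²
   = 7.1878 · (196 + 81) / 70.56
   = 7.1878 · 277 / 70.56
   = 28.22
Round up → n₁ = 29; n₂ = r·n₁ = 4 × 29 = 116.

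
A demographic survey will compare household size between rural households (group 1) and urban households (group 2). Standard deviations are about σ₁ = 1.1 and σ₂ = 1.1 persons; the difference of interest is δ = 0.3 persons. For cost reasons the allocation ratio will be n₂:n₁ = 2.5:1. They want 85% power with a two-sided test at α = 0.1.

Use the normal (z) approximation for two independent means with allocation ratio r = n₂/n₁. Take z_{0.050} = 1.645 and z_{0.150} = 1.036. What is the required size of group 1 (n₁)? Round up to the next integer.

n₁ = 136

n₁ = (z_{α/2} + z_β)² · (σ₁² + σ₂²/r) / δ²
   = (1.645 + 1.036)² · (1.1² + 1.1²/2.5) / 0.3²
   = 7.1878 · (1.21 + 0.484) / 0.09
   = 7.1878 · 1.694 / 0.09
   = 135.29
Round up → n₁ = 136; n₂ = r·n₁ = 2.5 × 136 = 340.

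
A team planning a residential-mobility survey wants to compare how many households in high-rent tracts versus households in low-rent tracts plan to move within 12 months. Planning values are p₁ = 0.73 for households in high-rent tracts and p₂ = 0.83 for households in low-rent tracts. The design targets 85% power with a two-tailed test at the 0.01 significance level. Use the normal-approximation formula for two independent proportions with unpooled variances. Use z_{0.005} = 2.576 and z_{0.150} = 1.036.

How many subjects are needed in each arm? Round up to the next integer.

n = (z_{α/2} + z_β)² · [p₁(1−p₁) + p₂(1−p₂)] / (p₁ − p₂)²
  = (2.576 + 1.036)² · (0.73·0.27 + 0.83·0.17) / (-0.10)²
  = (3.612)² · (0.1971 + 0.1411) / 0.0100
  = 13.0465 · 0.3382 / 0.0100
  = 441.23
Round up → n = 442 per group.

n = 442 per group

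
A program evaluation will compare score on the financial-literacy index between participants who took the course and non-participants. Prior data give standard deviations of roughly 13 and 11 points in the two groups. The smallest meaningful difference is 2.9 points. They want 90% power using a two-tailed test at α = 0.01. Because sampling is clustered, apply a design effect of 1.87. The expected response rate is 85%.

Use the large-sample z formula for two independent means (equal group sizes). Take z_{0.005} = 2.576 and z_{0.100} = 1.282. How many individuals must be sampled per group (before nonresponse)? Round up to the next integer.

n = 1130 per group

n = (z_{α/2} + z_β)² · (σ₁² + σ₂²) / δ²
  = (2.576 + 1.282)² · (13² + 11² = 290) / 2.9²
  = 14.8842 · 290 / 8.41
  = 513.25
Design effect: 1.87 × 513.25 = 959.77.
Adjust for 85% response: 959.77 / 0.85 = 1129.14.
Round up → n = 1130 per group.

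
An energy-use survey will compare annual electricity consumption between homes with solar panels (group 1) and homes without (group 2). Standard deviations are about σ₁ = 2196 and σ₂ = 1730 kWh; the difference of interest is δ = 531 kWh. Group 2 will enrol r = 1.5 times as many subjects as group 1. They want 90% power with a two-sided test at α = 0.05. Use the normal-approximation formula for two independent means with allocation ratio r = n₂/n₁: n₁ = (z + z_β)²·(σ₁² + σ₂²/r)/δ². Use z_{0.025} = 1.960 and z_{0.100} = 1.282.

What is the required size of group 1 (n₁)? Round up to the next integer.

n₁ = (z_{α/2} + z_β)² · (σ₁² + σ₂²/r) / δ²
   = (1.960 + 1.282)² · (2196² + 1730²/1.5) / 531²
   = 10.5106 · (4822416 + 1995266.7) / 281961
   = 10.5106 · 6817682.7 / 281961
   = 254.14
Round up → n₁ = 255; n₂ = r·n₁ = 1.5 × 255 = 383.

n₁ = 255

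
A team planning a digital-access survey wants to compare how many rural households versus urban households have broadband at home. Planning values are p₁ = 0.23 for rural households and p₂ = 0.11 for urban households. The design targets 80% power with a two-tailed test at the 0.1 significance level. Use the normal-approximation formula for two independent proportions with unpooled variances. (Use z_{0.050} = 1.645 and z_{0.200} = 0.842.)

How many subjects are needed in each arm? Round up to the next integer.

n = (z_{α/2} + z_β)² · [p₁(1−p₁) + p₂(1−p₂)] / (p₁ − p₂)²
  = (1.645 + 0.842)² · (0.23·0.77 + 0.11·0.89) / (0.12)²
  = (2.487)² · (0.1771 + 0.0979) / 0.0144
  = 6.1852 · 0.2750 / 0.0144
  = 118.12
Round up → n = 119 per group.

n = 119 per group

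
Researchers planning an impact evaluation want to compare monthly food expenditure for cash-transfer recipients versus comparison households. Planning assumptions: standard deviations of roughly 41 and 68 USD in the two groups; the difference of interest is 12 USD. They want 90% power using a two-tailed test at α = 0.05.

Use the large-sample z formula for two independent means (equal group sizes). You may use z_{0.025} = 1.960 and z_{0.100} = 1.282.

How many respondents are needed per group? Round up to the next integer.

n = (z_{α/2} + z_β)² · (σ₁² + σ₂²) / δ²
  = (1.960 + 1.282)² · (41² + 68² = 6305) / 12²
  = 10.5106 · 6305 / 144
  = 460.20
Round up → n = 461 per group.

n = 461 per group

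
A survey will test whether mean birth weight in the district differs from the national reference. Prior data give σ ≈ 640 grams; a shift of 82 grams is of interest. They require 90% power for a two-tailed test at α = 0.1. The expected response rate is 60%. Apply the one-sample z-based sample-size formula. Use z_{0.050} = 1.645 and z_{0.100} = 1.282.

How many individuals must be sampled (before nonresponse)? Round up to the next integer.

n = 870

n = (z_{α/2} + z_β)² · σ² / δ²
  = (1.645 + 1.282)² · 640² / 82²
  = 8.5673 · 409600 / 6724
  = 521.89
Adjust for 60% response: 521.89 / 0.60 = 869.81.
Round up → n = 870.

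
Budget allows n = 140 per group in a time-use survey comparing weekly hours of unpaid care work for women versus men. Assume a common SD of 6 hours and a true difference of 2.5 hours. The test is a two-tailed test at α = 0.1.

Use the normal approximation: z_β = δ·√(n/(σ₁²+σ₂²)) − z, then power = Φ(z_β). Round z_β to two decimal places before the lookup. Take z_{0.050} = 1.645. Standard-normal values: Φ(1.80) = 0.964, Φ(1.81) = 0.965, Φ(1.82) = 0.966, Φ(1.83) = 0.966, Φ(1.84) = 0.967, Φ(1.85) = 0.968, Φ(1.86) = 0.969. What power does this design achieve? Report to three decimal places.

z_β = δ·√(n/(σ₁²+σ₂²)) − z_{α/2}
    = 2.5 · √(140/72) − 1.645
    = 2.5 · 1.39443 − 1.645
    = 3.4861 − 1.645 = 1.8411 → 1.84
Power = Φ(1.84) = 0.967.

Power ≈ 0.967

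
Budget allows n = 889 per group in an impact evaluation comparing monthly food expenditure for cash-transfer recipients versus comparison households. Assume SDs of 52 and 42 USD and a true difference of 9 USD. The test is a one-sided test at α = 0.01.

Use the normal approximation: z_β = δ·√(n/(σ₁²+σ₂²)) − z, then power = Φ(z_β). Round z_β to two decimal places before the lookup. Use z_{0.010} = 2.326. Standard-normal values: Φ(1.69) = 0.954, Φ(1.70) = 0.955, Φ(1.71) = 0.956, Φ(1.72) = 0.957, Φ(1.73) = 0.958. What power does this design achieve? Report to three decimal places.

Power ≈ 0.954

z_β = δ·√(n/(σ₁²+σ₂²)) − z_α
    = 9 · √(889/4468) − 2.326
    = 9 · 0.44606 − 2.326
    = 4.0145 − 2.326 = 1.6885 → 1.69
Power = Φ(1.69) = 0.954.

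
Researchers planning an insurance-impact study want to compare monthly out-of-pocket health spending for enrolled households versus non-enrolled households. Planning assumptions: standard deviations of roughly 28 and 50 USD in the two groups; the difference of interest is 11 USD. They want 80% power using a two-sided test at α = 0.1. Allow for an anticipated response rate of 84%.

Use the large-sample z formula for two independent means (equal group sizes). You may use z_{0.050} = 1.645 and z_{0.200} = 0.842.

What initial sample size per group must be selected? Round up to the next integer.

n = 200 per group

n = (z_{α/2} + z_β)² · (σ₁² + σ₂²) / δ²
  = (1.645 + 0.842)² · (28² + 50² = 3284) / 11²
  = 6.1852 · 3284 / 121
  = 167.87
Adjust for 84% response: 167.87 / 0.84 = 199.84.
Round up → n = 200 per group.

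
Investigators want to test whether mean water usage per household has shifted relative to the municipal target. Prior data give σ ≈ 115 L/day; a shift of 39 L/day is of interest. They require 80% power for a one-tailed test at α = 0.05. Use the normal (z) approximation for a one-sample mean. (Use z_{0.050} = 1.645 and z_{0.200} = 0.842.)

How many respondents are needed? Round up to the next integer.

n = 54

n = (z_α + z_β)² · σ² / δ²
  = (1.645 + 0.842)² · 115² / 39²
  = 6.1852 · 13225 / 1521
  = 53.78
Round up → n = 54.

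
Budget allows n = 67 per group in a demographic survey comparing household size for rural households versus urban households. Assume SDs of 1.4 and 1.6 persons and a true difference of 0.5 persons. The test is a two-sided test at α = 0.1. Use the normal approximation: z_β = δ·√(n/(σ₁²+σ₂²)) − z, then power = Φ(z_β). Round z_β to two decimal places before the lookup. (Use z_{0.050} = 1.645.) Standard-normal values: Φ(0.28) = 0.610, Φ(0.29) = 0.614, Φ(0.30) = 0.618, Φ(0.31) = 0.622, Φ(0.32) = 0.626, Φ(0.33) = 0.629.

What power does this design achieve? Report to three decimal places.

z_β = δ·√(n/(σ₁²+σ₂²)) − z_{α/2}
    = 0.5 · √(67/4.52) − 1.645
    = 0.5 · 3.85007 − 1.645
    = 1.9250 − 1.645 = 0.2800 → 0.28
Power = Φ(0.28) = 0.610.

Power ≈ 0.610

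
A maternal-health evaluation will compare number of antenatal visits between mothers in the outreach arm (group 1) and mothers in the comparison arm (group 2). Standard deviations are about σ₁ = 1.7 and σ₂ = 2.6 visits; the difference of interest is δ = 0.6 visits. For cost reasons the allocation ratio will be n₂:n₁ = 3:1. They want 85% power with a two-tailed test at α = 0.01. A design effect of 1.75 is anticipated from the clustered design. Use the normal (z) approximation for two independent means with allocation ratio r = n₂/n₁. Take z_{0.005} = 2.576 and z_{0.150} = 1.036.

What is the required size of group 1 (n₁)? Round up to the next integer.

n₁ = 327

n₁ = (z_{α/2} + z_β)² · (σ₁² + σ₂²/r) / δ²
   = (2.576 + 1.036)² · (1.7² + 2.6²/3) / 0.6²
   = 13.0465 · (2.89 + 2.2533) / 0.36
   = 13.0465 · 5.1433 / 0.36
   = 186.40
Design effect: 1.75 × 186.40 = 326.19.
Round up → n₁ = 327; n₂ = r·n₁ = 3 × 327 = 981.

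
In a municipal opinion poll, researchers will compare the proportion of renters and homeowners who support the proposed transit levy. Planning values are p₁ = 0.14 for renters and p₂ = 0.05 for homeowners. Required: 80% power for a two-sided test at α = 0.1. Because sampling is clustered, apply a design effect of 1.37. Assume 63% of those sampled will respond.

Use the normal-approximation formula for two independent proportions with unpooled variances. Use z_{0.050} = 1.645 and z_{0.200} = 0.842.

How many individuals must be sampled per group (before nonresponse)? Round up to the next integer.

n = (z_{α/2} + z_β)² · [p₁(1−p₁) + p₂(1−p₂)] / (p₁ − p₂)²
  = (1.645 + 0.842)² · (0.14·0.86 + 0.05·0.95) / (0.09)²
  = (2.487)² · (0.1204 + 0.0475) / 0.0081
  = 6.1852 · 0.1679 / 0.0081
  = 128.21
Design effect: 1.37 × 128.21 = 175.65.
Adjust for 63% response: 175.65 / 0.63 = 278.80.
Round up → n = 279 per group.

n = 279 per group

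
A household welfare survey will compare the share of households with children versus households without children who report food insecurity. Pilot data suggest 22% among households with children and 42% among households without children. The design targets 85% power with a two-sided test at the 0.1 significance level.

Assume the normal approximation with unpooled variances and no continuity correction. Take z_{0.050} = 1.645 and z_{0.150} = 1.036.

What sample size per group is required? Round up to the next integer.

n = 75 per group

n = (z_{α/2} + z_β)² · [p₁(1−p₁) + p₂(1−p₂)] / (p₁ − p₂)²
  = (1.645 + 1.036)² · (0.22·0.78 + 0.42·0.58) / (-0.20)²
  = (2.681)² · (0.1716 + 0.2436) / 0.0400
  = 7.1878 · 0.4152 / 0.0400
  = 74.61
Round up → n = 75 per group.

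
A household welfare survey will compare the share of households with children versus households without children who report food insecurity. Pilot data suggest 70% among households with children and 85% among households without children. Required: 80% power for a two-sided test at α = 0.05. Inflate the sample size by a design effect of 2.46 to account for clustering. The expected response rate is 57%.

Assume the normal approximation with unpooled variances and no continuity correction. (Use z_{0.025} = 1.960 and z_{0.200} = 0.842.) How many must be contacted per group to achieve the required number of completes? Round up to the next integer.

n = (z_{α/2} + z_β)² · [p₁(1−p₁) + p₂(1−p₂)] / (p₁ − p₂)²
  = (1.960 + 0.842)² · (0.70·0.30 + 0.85·0.15) / (-0.15)²
  = (2.802)² · (0.2100 + 0.1275) / 0.0225
  = 7.8512 · 0.3375 / 0.0225
  = 117.77
Design effect: 2.46 × 117.77 = 289.71.
Adjust for 57% response: 289.71 / 0.57 = 508.26.
Round up → n = 509 per group.

n = 509 per group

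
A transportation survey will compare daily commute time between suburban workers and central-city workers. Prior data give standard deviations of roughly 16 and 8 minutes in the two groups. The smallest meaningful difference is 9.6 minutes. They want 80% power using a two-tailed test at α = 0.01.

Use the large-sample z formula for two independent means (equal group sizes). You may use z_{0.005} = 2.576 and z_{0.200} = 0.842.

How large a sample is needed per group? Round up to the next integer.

n = 41 per group

n = (z_{α/2} + z_β)² · (σ₁² + σ₂²) / δ²
  = (2.576 + 0.842)² · (16² + 8² = 320) / 9.6²
  = 11.6827 · 320 / 92.16
  = 40.57
Round up → n = 41 per group.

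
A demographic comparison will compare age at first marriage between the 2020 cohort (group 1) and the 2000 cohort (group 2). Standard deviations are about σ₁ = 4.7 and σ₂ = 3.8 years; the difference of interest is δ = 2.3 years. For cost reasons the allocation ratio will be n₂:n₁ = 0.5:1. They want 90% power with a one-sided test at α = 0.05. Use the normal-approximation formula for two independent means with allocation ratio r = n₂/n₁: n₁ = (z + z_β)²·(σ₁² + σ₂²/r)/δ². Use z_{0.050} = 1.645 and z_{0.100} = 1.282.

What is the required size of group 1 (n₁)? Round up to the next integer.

n₁ = 83

n₁ = (z_α + z_β)² · (σ₁² + σ₂²/r) / δ²
   = (1.645 + 1.282)² · (4.7² + 3.8²/0.5) / 2.3²
   = 8.5673 · (22.09 + 28.88) / 5.29
   = 8.5673 · 50.97 / 5.29
   = 82.55
Round up → n₁ = 83; n₂ = r·n₁ = 0.5 × 83 = 42.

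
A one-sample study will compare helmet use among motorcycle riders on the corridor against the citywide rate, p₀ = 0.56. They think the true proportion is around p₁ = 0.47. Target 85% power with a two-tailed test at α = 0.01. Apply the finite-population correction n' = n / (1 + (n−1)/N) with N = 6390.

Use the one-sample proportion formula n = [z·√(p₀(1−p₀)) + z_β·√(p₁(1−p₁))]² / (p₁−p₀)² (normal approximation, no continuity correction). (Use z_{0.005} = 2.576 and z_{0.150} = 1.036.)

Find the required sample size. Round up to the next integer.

n = [z_{α/2}·√(p₀q₀) + z_β·√(p₁q₁)]² / (p₁ − p₀)²
  = [2.576·√(0.56·0.44) + 1.036·√(0.47·0.53)]² / (-0.09)²
  = [2.576·0.4964 + 1.036·0.4991]² / 0.0081
  = [1.7958]² / 0.0081
  = 398.12
Finite-population correction (N = 6390): 398.12 / (1 + (398.12 − 1)/6390) = 374.82.
Round up → n = 375.

n = 375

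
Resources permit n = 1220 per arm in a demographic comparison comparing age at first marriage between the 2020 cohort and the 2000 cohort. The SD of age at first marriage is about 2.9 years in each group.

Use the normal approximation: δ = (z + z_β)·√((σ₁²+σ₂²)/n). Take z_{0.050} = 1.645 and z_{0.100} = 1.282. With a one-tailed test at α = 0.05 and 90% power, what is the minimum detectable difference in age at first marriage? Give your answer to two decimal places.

δ = (z_α + z_β) · √((σ₁²+σ₂²)/n)
  = (1.645 + 1.282) · √(16.82/1220)
  = 2.927 · √0.01379
  = 2.927 · 0.1174
  = 0.3437

Minimum detectable difference ≈ 0.34 years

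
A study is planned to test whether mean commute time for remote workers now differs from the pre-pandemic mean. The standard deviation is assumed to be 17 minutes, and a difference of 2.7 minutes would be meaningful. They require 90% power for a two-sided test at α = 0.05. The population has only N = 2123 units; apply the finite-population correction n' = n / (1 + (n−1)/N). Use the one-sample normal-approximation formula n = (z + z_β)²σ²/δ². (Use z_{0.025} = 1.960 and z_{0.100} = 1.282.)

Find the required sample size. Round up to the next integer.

n = 349

n = (z_{α/2} + z_β)² · σ² / δ²
  = (1.960 + 1.282)² · 17² / 2.7²
  = 10.5106 · 289 / 7.29
  = 416.67
Finite-population correction (N = 2123): 416.67 / (1 + (416.67 − 1)/2123) = 348.45.
Round up → n = 349.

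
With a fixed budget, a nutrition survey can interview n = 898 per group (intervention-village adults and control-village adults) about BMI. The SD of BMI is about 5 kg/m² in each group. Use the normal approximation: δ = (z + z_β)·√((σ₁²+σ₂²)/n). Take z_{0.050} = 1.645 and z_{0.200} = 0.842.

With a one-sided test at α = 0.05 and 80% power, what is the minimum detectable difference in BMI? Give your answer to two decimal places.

δ = (z_α + z_β) · √((σ₁²+σ₂²)/n)
  = (1.645 + 0.842) · √(50/898)
  = 2.487 · √0.05568
  = 2.487 · 0.2360
  = 0.5868

Minimum detectable difference ≈ 0.59 kg/m²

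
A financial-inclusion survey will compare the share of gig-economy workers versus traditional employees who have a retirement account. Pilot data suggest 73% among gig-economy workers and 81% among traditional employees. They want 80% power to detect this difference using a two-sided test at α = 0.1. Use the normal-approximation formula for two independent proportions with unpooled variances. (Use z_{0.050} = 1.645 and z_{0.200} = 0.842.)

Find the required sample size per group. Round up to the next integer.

n = 340 per group

n = (z_{α/2} + z_β)² · [p₁(1−p₁) + p₂(1−p₂)] / (p₁ − p₂)²
  = (1.645 + 0.842)² · (0.73·0.27 + 0.81·0.19) / (-0.08)²
  = (2.487)² · (0.1971 + 0.1539) / 0.0064
  = 6.1852 · 0.3510 / 0.0064
  = 339.22
Round up → n = 340 per group.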